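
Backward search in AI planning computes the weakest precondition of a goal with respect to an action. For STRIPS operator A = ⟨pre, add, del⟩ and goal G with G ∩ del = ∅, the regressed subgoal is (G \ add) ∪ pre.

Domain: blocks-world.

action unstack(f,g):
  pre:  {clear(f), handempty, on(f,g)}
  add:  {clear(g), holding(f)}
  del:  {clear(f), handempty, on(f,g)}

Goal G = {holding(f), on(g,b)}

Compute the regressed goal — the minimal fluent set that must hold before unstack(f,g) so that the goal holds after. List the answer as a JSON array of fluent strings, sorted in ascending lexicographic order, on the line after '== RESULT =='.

Regress:
  G ∩ del = {}  (empty — regression defined)
  G \ add = {holding(f), on(g,b)} \ {clear(g), holding(f)} = {on(g,b)}
  ∪ pre   = {on(g,b)} ∪ {clear(f), handempty, on(f,g)}
          = {clear(f), handempty, on(f,g), on(g,b)}

== RESULT ==
["clear(f)", "handempty", "on(f,g)", "on(g,b)"]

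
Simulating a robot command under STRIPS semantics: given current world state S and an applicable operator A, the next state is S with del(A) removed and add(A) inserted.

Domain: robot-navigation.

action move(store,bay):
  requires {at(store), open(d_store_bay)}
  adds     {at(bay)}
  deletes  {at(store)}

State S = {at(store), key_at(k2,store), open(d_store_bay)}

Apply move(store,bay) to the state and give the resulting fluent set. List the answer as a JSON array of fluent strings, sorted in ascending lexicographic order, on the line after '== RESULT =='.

Progress:
  pre ⊆ S: {at(store), open(d_store_bay)} ⊆ S  — applicable
  S \ del = {key_at(k2,store), open(d_store_bay)}
  ∪ add   = {at(bay), key_at(k2,store), open(d_store_bay)}

== RESULT ==
["at(bay)", "key_at(k2,store)", "open(d_store_bay)"]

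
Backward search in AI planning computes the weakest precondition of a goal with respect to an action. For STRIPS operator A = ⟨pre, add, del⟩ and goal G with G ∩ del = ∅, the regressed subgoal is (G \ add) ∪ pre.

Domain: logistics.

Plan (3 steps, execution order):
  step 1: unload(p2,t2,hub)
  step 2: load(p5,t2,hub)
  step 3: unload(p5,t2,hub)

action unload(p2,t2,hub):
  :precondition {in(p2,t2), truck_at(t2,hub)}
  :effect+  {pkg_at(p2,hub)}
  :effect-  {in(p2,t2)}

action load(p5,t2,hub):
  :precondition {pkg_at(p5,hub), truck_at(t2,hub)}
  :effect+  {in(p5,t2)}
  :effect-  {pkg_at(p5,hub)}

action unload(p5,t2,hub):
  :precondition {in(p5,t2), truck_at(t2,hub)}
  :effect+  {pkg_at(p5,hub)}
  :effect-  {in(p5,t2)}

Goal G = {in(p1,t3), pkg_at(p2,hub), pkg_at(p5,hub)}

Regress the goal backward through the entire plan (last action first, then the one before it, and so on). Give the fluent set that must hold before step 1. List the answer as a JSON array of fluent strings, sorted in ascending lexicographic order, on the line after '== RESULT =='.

Work backward from the goal:
  through step 3 (unload(p5,t2,hub)): drop {pkg_at(p5,hub)}, keep {in(p1,t3), pkg_at(p2,hub)}, require {in(p5,t2), truck_at(t2,hub)}
    → {in(p1,t3), in(p5,t2), pkg_at(p2,hub), truck_at(t2,hub)}
  through step 2 (load(p5,t2,hub)): drop {in(p5,t2)}, keep {in(p1,t3), pkg_at(p2,hub), truck_at(t2,hub)}, require {pkg_at(p5,hub), truck_at(t2,hub)}
    → {in(p1,t3), pkg_at(p2,hub), pkg_at(p5,hub), truck_at(t2,hub)}
  through step 1 (unload(p2,t2,hub)): drop {pkg_at(p2,hub)}, keep {in(p1,t3), pkg_at(p5,hub), truck_at(t2,hub)}, require {in(p2,t2), truck_at(t2,hub)}
    → {in(p1,t3), in(p2,t2), pkg_at(p5,hub), truck_at(t2,hub)}

== RESULT ==
["in(p1,t3)", "in(p2,t2)", "pkg_at(p5,hub)", "truck_at(t2,hub)"]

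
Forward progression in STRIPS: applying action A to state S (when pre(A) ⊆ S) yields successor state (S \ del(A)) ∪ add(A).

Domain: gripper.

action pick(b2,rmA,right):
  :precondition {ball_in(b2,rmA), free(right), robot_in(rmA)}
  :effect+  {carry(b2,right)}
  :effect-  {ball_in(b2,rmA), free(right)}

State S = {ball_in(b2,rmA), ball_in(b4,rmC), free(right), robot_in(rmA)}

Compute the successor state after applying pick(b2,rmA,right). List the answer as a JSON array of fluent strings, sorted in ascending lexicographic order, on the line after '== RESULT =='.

Compute (S \ del) ∪ add:
  pre ⊆ S: {ball_in(b2,rmA), free(right), robot_in(rmA)} ⊆ S  — applicable
  S \ del = {ball_in(b4,rmC), robot_in(rmA)}
  ∪ add   = {ball_in(b4,rmC), carry(b2,right), robot_in(rmA)}

== RESULT ==
["ball_in(b4,rmC)", "carry(b2,right)", "robot_in(rmA)"]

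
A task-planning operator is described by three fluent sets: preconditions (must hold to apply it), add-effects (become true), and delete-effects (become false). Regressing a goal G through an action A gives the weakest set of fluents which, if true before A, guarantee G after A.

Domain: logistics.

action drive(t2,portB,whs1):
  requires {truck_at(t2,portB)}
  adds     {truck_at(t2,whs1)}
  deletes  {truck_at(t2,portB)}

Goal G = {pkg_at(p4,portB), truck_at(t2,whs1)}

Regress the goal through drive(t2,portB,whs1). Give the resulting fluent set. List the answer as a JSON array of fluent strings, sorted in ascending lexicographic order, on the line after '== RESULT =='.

Regress:
  G ∩ del = {}  (empty — regression defined)
  G \ add = {pkg_at(p4,portB), truck_at(t2,whs1)} \ {truck_at(t2,whs1)} = {pkg_at(p4,portB)}
  ∪ pre   = {pkg_at(p4,portB)} ∪ {truck_at(t2,portB)}
          = {pkg_at(p4,portB), truck_at(t2,portB)}

== RESULT ==
["pkg_at(p4,portB)", "truck_at(t2,portB)"]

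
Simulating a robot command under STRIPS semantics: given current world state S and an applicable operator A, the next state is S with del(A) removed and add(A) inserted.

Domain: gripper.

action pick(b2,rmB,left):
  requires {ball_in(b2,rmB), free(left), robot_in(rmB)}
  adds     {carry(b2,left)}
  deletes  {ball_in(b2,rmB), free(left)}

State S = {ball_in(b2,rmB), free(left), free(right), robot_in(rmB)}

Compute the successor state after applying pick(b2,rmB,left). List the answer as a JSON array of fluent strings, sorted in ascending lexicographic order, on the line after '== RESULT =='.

Progress:
  pre ⊆ S: {ball_in(b2,rmB), free(left), robot_in(rmB)} ⊆ S  — applicable
  S \ del = {free(right), robot_in(rmB)}
  ∪ add   = {carry(b2,left), free(right), robot_in(rmB)}

== RESULT ==
["carry(b2,left)", "free(right)", "robot_in(rmB)"]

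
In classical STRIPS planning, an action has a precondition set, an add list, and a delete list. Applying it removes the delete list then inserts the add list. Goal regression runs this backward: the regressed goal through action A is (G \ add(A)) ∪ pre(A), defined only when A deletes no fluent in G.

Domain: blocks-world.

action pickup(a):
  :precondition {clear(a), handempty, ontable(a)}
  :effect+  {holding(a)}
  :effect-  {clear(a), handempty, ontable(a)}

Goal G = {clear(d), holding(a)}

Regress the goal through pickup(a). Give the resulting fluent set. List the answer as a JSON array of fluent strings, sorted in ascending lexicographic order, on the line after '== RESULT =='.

Compute (G \ add) ∪ pre:
  G ∩ del = {}  (empty — regression defined)
  G \ add = {clear(d), holding(a)} \ {holding(a)} = {clear(d)}
  ∪ pre   = {clear(d)} ∪ {clear(a), handempty, ontable(a)}
          = {clear(a), clear(d), handempty, ontable(a)}

== RESULT ==
["clear(a)", "clear(d)", "handempty", "ontable(a)"]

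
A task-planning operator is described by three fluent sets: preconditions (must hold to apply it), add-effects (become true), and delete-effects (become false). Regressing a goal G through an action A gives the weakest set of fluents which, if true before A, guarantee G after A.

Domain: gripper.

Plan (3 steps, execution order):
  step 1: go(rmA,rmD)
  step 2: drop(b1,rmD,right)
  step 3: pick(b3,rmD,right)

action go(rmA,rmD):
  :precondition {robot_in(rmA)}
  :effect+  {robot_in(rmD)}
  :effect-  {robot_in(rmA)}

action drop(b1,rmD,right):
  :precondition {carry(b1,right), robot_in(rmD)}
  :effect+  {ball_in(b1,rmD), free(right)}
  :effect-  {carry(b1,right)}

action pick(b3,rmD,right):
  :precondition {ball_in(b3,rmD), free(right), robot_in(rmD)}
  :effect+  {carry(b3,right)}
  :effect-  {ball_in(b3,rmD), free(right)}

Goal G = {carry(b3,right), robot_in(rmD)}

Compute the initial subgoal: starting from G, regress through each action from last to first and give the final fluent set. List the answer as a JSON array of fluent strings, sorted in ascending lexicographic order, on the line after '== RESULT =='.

Regress step by step:
  through step 3 (pick(b3,rmD,right)): drop {carry(b3,right)}, keep {robot_in(rmD)}, require {ball_in(b3,rmD), free(right), robot_in(rmD)}
    → {ball_in(b3,rmD), free(right), robot_in(rmD)}
  through step 2 (drop(b1,rmD,right)): drop {free(right)}, keep {ball_in(b3,rmD), robot_in(rmD)}, require {carry(b1,right), robot_in(rmD)}
    → {ball_in(b3,rmD), carry(b1,right), robot_in(rmD)}
  through step 1 (go(rmA,rmD)): drop {robot_in(rmD)}, keep {ball_in(b3,rmD), carry(b1,right)}, require {robot_in(rmA)}
    → {ball_in(b3,rmD), carry(b1,right), robot_in(rmA)}

== RESULT ==
["ball_in(b3,rmD)", "carry(b1,right)", "robot_in(rmA)"]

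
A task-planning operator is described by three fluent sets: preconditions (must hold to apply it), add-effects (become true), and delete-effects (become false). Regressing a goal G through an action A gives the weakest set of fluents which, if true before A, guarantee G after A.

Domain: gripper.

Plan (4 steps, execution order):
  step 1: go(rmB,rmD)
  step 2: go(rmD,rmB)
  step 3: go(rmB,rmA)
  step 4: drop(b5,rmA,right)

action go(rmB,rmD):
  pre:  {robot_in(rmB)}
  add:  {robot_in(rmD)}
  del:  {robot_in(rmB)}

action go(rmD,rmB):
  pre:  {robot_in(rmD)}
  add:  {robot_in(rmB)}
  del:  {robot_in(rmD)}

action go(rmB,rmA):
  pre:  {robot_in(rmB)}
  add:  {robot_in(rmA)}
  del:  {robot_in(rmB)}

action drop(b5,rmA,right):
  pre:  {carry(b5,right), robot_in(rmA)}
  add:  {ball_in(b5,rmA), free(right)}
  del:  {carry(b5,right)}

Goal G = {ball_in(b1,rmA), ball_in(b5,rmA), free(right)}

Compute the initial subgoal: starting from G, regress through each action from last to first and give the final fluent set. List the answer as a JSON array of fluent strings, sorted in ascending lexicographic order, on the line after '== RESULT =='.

Work backward from the goal:
  through step 4 (drop(b5,rmA,right)): drop {ball_in(b5,rmA), free(right)}, keep {ball_in(b1,rmA)}, require {carry(b5,right), robot_in(rmA)}
    → {ball_in(b1,rmA), carry(b5,right), robot_in(rmA)}
  through step 3 (go(rmB,rmA)): drop {robot_in(rmA)}, keep {ball_in(b1,rmA), carry(b5,right)}, require {robot_in(rmB)}
    → {ball_in(b1,rmA), carry(b5,right), robot_in(rmB)}
  through step 2 (go(rmD,rmB)): drop {robot_in(rmB)}, keep {ball_in(b1,rmA), carry(b5,right)}, require {robot_in(rmD)}
    → {ball_in(b1,rmA), carry(b5,right), robot_in(rmD)}
  through step 1 (go(rmB,rmD)): drop {robot_in(rmD)}, keep {ball_in(b1,rmA), carry(b5,right)}, require {robot_in(rmB)}
    → {ball_in(b1,rmA), carry(b5,right), robot_in(rmB)}

== RESULT ==
["ball_in(b1,rmA)", "carry(b5,right)", "robot_in(rmB)"]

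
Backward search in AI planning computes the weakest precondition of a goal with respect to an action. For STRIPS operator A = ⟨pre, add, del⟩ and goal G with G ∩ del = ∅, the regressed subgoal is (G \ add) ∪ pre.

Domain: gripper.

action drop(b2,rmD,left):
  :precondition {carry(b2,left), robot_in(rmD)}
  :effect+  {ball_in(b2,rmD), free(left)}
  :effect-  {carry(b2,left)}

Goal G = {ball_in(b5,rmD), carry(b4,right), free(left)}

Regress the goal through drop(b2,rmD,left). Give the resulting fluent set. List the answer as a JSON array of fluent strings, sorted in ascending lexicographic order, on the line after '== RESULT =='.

Regress:
  G ∩ del = {}  (empty — regression defined)
  G \ add = {ball_in(b5,rmD), carry(b4,right), free(left)} \ {ball_in(b2,rmD), free(left)} = {ball_in(b5,rmD), carry(b4,right)}
  ∪ pre   = {ball_in(b5,rmD), carry(b4,right)} ∪ {carry(b2,left), robot_in(rmD)}
          = {ball_in(b5,rmD), carry(b2,left), carry(b4,right), robot_in(rmD)}

== RESULT ==
["ball_in(b5,rmD)", "carry(b2,left)", "carry(b4,right)", "robot_in(rmD)"]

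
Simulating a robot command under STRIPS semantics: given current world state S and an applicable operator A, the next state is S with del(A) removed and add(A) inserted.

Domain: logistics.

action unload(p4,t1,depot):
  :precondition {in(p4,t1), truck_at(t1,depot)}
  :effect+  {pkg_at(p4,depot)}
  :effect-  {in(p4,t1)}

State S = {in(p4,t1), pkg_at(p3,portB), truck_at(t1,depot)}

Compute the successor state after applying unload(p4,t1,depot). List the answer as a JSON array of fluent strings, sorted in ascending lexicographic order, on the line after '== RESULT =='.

Compute (S \ del) ∪ add:
  pre ⊆ S: {in(p4,t1), truck_at(t1,depot)} ⊆ S  — applicable
  S \ del = {pkg_at(p3,portB), truck_at(t1,depot)}
  ∪ add   = {pkg_at(p3,portB), pkg_at(p4,depot), truck_at(t1,depot)}

== RESULT ==
["pkg_at(p3,portB)", "pkg_at(p4,depot)", "truck_at(t1,depot)"]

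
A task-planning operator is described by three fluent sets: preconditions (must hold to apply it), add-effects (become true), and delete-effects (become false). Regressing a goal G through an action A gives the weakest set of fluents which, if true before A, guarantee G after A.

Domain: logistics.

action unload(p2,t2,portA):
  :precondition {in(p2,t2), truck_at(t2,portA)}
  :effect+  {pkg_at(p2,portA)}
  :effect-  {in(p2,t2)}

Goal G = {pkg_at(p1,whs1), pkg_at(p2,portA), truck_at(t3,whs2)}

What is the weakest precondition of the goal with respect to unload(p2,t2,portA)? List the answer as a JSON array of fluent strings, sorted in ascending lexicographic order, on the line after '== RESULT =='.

Regress:
  G ∩ del = {}  (empty — regression defined)
  G \ add = {pkg_at(p1,whs1), pkg_at(p2,portA), truck_at(t3,whs2)} \ {pkg_at(p2,portA)} = {pkg_at(p1,whs1), truck_at(t3,whs2)}
  ∪ pre   = {pkg_at(p1,whs1), truck_at(t3,whs2)} ∪ {in(p2,t2), truck_at(t2,portA)}
          = {in(p2,t2), pkg_at(p1,whs1), truck_at(t2,portA), truck_at(t3,whs2)}

== RESULT ==
["in(p2,t2)", "pkg_at(p1,whs1)", "truck_at(t2,portA)", "truck_at(t3,whs2)"]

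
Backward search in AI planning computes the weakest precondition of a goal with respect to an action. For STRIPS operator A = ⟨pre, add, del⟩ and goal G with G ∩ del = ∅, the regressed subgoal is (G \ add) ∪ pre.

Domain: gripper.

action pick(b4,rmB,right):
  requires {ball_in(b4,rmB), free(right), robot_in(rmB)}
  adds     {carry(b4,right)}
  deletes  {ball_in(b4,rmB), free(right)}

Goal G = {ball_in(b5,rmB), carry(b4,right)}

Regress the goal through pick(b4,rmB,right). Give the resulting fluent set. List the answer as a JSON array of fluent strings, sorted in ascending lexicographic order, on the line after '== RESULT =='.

Compute (G \ add) ∪ pre:
  G ∩ del = {}  (empty — regression defined)
  G \ add = {ball_in(b5,rmB), carry(b4,right)} \ {carry(b4,right)} = {ball_in(b5,rmB)}
  ∪ pre   = {ball_in(b5,rmB)} ∪ {ball_in(b4,rmB), free(right), robot_in(rmB)}
          = {ball_in(b4,rmB), ball_in(b5,rmB), free(right), robot_in(rmB)}

== RESULT ==
["ball_in(b4,rmB)", "ball_in(b5,rmB)", "free(right)", "robot_in(rmB)"]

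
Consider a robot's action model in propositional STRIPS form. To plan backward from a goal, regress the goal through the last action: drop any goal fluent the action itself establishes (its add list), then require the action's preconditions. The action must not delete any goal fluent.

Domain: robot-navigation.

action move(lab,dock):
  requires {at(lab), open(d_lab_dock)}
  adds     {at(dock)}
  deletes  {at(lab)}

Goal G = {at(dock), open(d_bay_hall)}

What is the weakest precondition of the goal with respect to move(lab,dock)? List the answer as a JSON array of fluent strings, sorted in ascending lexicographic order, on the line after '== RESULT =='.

Compute (G \ add) ∪ pre:
  G ∩ del = {}  (empty — regression defined)
  G \ add = {at(dock), open(d_bay_hall)} \ {at(dock)} = {open(d_bay_hall)}
  ∪ pre   = {open(d_bay_hall)} ∪ {at(lab), open(d_lab_dock)}
          = {at(lab), open(d_bay_hall), open(d_lab_dock)}

== RESULT ==
["at(lab)", "open(d_bay_hall)", "open(d_lab_dock)"]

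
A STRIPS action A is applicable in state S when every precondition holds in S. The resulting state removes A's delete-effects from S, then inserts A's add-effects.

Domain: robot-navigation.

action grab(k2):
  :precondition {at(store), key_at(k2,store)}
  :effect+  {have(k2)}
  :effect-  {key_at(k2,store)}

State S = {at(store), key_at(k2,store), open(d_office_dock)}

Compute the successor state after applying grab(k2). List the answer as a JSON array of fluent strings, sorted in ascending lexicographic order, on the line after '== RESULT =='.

Progress:
  pre ⊆ S: {at(store), key_at(k2,store)} ⊆ S  — applicable
  S \ del = {at(store), open(d_office_dock)}
  ∪ add   = {at(store), have(k2), open(d_office_dock)}

== RESULT ==
["at(store)", "have(k2)", "open(d_office_dock)"]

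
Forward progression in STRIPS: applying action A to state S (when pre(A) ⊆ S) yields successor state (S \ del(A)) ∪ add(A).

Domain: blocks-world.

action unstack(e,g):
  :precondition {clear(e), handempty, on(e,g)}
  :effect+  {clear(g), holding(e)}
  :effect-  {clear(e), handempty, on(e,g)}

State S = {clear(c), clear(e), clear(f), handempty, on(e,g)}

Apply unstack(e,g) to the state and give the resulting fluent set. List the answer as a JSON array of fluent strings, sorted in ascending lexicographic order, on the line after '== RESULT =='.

Compute (S \ del) ∪ add:
  pre ⊆ S: {clear(e), handempty, on(e,g)} ⊆ S  — applicable
  S \ del = {clear(c), clear(f)}
  ∪ add   = {clear(c), clear(f), clear(g), holding(e)}

== RESULT ==
["clear(c)", "clear(f)", "clear(g)", "holding(e)"]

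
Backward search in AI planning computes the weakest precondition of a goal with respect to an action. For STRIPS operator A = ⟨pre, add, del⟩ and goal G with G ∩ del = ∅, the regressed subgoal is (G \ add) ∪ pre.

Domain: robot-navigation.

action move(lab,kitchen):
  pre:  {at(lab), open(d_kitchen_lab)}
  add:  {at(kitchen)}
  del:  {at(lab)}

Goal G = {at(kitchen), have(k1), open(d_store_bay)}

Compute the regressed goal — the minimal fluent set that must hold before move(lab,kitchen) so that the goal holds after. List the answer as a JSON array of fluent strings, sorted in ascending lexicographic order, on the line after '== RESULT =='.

Compute (G \ add) ∪ pre:
  G ∩ del = {}  (empty — regression defined)
  G \ add = {at(kitchen), have(k1), open(d_store_bay)} \ {at(kitchen)} = {have(k1), open(d_store_bay)}
  ∪ pre   = {have(k1), open(d_store_bay)} ∪ {at(lab), open(d_kitchen_lab)}
          = {at(lab), have(k1), open(d_kitchen_lab), open(d_store_bay)}

== RESULT ==
["at(lab)", "have(k1)", "open(d_kitchen_lab)", "open(d_store_bay)"]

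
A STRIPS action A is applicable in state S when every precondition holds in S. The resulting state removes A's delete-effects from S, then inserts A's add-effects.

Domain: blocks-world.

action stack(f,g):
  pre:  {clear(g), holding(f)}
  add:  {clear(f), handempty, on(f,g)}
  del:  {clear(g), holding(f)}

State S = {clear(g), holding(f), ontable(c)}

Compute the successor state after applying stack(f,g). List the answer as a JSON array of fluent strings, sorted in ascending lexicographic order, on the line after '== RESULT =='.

Compute (S \ del) ∪ add:
  pre ⊆ S: {clear(g), holding(f)} ⊆ S  — applicable
  S \ del = {ontable(c)}
  ∪ add   = {clear(f), handempty, on(f,g), ontable(c)}

== RESULT ==
["clear(f)", "handempty", "on(f,g)", "ontable(c)"]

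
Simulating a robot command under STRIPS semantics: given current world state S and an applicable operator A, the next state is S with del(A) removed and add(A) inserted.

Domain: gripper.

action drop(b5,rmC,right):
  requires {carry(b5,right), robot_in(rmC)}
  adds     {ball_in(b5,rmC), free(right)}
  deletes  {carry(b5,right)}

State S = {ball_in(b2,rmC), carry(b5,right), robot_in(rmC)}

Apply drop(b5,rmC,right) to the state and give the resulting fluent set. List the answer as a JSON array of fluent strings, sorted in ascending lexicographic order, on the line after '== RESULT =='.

Compute (S \ del) ∪ add:
  pre ⊆ S: {carry(b5,right), robot_in(rmC)} ⊆ S  — applicable
  S \ del = {ball_in(b2,rmC), robot_in(rmC)}
  ∪ add   = {ball_in(b2,rmC), ball_in(b5,rmC), free(right), robot_in(rmC)}

== RESULT ==
["ball_in(b2,rmC)", "ball_in(b5,rmC)", "free(right)", "robot_in(rmC)"]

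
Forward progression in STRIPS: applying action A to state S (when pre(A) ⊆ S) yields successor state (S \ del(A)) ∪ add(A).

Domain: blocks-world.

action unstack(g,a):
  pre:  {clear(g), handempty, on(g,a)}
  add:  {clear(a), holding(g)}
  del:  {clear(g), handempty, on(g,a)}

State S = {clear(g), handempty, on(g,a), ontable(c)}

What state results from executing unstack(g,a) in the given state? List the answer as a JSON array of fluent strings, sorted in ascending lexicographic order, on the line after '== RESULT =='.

Progress:
  pre ⊆ S: {clear(g), handempty, on(g,a)} ⊆ S  — applicable
  S \ del = {ontable(c)}
  ∪ add   = {clear(a), holding(g), ontable(c)}

== RESULT ==
["clear(a)", "holding(g)", "ontable(c)"]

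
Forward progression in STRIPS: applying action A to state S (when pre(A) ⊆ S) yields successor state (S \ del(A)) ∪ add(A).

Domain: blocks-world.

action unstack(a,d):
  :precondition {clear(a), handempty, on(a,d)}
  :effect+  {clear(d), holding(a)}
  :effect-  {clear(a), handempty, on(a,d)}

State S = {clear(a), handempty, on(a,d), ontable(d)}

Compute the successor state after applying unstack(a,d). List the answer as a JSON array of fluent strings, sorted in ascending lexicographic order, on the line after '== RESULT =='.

Progress:
  pre ⊆ S: {clear(a), handempty, on(a,d)} ⊆ S  — applicable
  S \ del = {ontable(d)}
  ∪ add   = {clear(d), holding(a), ontable(d)}

== RESULT ==
["clear(d)", "holding(a)", "ontable(d)"]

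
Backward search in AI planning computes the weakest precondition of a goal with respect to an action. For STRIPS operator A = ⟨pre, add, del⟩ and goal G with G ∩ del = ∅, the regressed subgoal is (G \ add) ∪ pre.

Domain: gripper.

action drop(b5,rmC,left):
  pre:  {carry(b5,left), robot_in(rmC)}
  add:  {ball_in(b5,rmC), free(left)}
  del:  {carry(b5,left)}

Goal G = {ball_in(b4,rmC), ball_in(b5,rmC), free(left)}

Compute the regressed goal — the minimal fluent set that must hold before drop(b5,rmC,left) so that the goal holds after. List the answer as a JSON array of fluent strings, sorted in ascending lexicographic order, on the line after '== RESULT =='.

Compute (G \ add) ∪ pre:
  G ∩ del = {}  (empty — regression defined)
  G \ add = {ball_in(b4,rmC), ball_in(b5,rmC), free(left)} \ {ball_in(b5,rmC), free(left)} = {ball_in(b4,rmC)}
  ∪ pre   = {ball_in(b4,rmC)} ∪ {carry(b5,left), robot_in(rmC)}
          = {ball_in(b4,rmC), carry(b5,left), robot_in(rmC)}

== RESULT ==
["ball_in(b4,rmC)", "carry(b5,left)", "robot_in(rmC)"]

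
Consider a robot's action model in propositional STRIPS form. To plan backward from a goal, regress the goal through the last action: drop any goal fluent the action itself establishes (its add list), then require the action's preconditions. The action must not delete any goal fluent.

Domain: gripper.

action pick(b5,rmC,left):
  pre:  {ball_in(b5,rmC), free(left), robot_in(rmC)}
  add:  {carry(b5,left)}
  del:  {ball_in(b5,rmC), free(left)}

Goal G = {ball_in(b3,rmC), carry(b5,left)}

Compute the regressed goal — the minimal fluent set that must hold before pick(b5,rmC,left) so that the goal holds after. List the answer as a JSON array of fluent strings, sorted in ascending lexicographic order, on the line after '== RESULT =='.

Regress:
  G ∩ del = {}  (empty — regression defined)
  G \ add = {ball_in(b3,rmC), carry(b5,left)} \ {carry(b5,left)} = {ball_in(b3,rmC)}
  ∪ pre   = {ball_in(b3,rmC)} ∪ {ball_in(b5,rmC), free(left), robot_in(rmC)}
          = {ball_in(b3,rmC), ball_in(b5,rmC), free(left), robot_in(rmC)}

== RESULT ==
["ball_in(b3,rmC)", "ball_in(b5,rmC)", "free(left)", "robot_in(rmC)"]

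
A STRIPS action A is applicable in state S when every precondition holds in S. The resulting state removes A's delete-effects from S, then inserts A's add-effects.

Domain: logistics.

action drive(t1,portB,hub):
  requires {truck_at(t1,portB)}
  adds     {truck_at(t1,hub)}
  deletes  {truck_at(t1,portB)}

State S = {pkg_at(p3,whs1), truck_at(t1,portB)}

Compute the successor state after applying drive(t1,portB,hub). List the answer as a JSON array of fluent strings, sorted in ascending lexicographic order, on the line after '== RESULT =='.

Progress:
  pre ⊆ S: {truck_at(t1,portB)} ⊆ S  — applicable
  S \ del = {pkg_at(p3,whs1)}
  ∪ add   = {pkg_at(p3,whs1), truck_at(t1,hub)}

== RESULT ==
["pkg_at(p3,whs1)", "truck_at(t1,hub)"]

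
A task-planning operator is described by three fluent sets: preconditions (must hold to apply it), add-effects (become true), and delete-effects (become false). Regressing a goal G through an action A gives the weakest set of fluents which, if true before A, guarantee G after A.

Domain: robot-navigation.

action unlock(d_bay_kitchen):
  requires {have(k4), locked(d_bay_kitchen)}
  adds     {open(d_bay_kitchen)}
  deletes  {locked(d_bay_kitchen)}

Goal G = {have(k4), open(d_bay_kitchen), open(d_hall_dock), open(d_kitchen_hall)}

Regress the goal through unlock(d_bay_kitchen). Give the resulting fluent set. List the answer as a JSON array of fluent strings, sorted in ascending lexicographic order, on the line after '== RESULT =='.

Regress:
  G ∩ del = {}  (empty — regression defined)
  G \ add = {have(k4), open(d_bay_kitchen), open(d_hall_dock), open(d_kitchen_hall)} \ {open(d_bay_kitchen)} = {have(k4), open(d_hall_dock), open(d_kitchen_hall)}
  ∪ pre   = {have(k4), open(d_hall_dock), open(d_kitchen_hall)} ∪ {have(k4), locked(d_bay_kitchen)}
          = {have(k4), locked(d_bay_kitchen), open(d_hall_dock), open(d_kitchen_hall)}

== RESULT ==
["have(k4)", "locked(d_bay_kitchen)", "open(d_hall_dock)", "open(d_kitchen_hall)"]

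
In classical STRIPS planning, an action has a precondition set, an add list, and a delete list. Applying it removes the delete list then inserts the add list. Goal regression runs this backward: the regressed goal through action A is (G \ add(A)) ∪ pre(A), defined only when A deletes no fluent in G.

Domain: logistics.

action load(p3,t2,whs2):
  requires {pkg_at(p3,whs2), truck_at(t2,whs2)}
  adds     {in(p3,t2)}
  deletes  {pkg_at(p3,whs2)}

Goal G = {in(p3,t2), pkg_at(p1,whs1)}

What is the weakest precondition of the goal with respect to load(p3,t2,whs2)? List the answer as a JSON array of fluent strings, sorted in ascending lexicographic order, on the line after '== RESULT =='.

Compute (G \ add) ∪ pre:
  G ∩ del = {}  (empty — regression defined)
  G \ add = {in(p3,t2), pkg_at(p1,whs1)} \ {in(p3,t2)} = {pkg_at(p1,whs1)}
  ∪ pre   = {pkg_at(p1,whs1)} ∪ {pkg_at(p3,whs2), truck_at(t2,whs2)}
          = {pkg_at(p1,whs1), pkg_at(p3,whs2), truck_at(t2,whs2)}

== RESULT ==
["pkg_at(p1,whs1)", "pkg_at(p3,whs2)", "truck_at(t2,whs2)"]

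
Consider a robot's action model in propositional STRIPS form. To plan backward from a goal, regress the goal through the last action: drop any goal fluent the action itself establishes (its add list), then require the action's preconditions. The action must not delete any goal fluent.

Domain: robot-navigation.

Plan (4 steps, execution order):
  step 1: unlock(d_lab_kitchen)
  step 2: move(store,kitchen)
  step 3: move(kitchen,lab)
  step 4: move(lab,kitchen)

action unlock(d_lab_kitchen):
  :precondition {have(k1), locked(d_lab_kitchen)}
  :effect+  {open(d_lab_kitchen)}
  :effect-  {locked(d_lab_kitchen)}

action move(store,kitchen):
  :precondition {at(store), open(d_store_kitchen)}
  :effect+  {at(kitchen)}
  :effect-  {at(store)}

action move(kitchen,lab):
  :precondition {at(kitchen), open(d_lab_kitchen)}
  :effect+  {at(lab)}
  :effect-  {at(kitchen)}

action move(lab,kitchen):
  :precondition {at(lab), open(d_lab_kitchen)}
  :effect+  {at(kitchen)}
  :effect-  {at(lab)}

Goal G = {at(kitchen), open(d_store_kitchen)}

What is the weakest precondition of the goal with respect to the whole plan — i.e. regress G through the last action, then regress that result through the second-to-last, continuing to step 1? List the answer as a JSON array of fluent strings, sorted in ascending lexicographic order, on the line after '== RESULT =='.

Regress step by step:
  through step 4 (move(lab,kitchen)): drop {at(kitchen)}, keep {open(d_store_kitchen)}, require {at(lab), open(d_lab_kitchen)}
    → {at(lab), open(d_lab_kitchen), open(d_store_kitchen)}
  through step 3 (move(kitchen,lab)): drop {at(lab)}, keep {open(d_lab_kitchen), open(d_store_kitchen)}, require {at(kitchen), open(d_lab_kitchen)}
    → {at(kitchen), open(d_lab_kitchen), open(d_store_kitchen)}
  through step 2 (move(store,kitchen)): drop {at(kitchen)}, keep {open(d_lab_kitchen), open(d_store_kitchen)}, require {at(store), open(d_store_kitchen)}
    → {at(store), open(d_lab_kitchen), open(d_store_kitchen)}
  through step 1 (unlock(d_lab_kitchen)): drop {open(d_lab_kitchen)}, keep {at(store), open(d_store_kitchen)}, require {have(k1), locked(d_lab_kitchen)}
    → {at(store), have(k1), locked(d_lab_kitchen), open(d_store_kitchen)}

== RESULT ==
["at(store)", "have(k1)", "locked(d_lab_kitchen)", "open(d_store_kitchen)"]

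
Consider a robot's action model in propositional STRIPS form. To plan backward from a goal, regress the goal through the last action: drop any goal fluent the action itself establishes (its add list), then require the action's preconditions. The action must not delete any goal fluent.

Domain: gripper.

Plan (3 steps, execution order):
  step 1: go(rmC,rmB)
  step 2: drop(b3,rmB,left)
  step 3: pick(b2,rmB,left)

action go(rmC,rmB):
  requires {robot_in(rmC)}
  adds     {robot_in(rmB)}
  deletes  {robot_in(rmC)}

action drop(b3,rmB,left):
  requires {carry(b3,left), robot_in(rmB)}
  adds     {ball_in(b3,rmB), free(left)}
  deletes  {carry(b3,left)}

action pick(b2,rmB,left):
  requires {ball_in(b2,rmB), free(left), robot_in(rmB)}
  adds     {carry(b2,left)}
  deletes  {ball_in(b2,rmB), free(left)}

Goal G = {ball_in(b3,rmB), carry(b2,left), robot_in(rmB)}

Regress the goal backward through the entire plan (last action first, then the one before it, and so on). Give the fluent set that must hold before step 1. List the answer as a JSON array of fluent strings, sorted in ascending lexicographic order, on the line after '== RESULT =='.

Regress step by step:
  through step 3 (pick(b2,rmB,left)): drop {carry(b2,left)}, keep {ball_in(b3,rmB), robot_in(rmB)}, require {ball_in(b2,rmB), free(left), robot_in(rmB)}
    → {ball_in(b2,rmB), ball_in(b3,rmB), free(left), robot_in(rmB)}
  through step 2 (drop(b3,rmB,left)): drop {ball_in(b3,rmB), free(left)}, keep {ball_in(b2,rmB), robot_in(rmB)}, require {carry(b3,left), robot_in(rmB)}
    → {ball_in(b2,rmB), carry(b3,left), robot_in(rmB)}
  through step 1 (go(rmC,rmB)): drop {robot_in(rmB)}, keep {ball_in(b2,rmB), carry(b3,left)}, require {robot_in(rmC)}
    → {ball_in(b2,rmB), carry(b3,left), robot_in(rmC)}

== RESULT ==
["ball_in(b2,rmB)", "carry(b3,left)", "robot_in(rmC)"]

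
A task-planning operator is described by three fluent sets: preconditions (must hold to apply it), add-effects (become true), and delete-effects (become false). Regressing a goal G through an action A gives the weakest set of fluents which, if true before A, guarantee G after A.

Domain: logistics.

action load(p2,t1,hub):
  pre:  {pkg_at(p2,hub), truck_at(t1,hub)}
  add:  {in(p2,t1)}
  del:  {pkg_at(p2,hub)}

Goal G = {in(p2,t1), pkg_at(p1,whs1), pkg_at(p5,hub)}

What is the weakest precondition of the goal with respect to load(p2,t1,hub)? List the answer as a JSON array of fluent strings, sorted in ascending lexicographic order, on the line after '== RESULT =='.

Regress:
  G ∩ del = {}  (empty — regression defined)
  G \ add = {in(p2,t1), pkg_at(p1,whs1), pkg_at(p5,hub)} \ {in(p2,t1)} = {pkg_at(p1,whs1), pkg_at(p5,hub)}
  ∪ pre   = {pkg_at(p1,whs1), pkg_at(p5,hub)} ∪ {pkg_at(p2,hub), truck_at(t1,hub)}
          = {pkg_at(p1,whs1), pkg_at(p2,hub), pkg_at(p5,hub), truck_at(t1,hub)}

== RESULT ==
["pkg_at(p1,whs1)", "pkg_at(p2,hub)", "pkg_at(p5,hub)", "truck_at(t1,hub)"]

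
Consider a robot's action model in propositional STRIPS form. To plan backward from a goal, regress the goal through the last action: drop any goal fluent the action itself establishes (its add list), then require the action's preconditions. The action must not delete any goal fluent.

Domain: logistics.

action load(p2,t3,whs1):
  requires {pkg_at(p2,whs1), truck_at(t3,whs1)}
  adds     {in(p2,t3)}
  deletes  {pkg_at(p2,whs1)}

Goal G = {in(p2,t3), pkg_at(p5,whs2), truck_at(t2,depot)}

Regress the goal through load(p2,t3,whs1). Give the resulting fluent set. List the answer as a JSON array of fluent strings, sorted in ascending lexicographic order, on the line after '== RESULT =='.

Regress:
  G ∩ del = {}  (empty — regression defined)
  G \ add = {in(p2,t3), pkg_at(p5,whs2), truck_at(t2,depot)} \ {in(p2,t3)} = {pkg_at(p5,whs2), truck_at(t2,depot)}
  ∪ pre   = {pkg_at(p5,whs2), truck_at(t2,depot)} ∪ {pkg_at(p2,whs1), truck_at(t3,whs1)}
          = {pkg_at(p2,whs1), pkg_at(p5,whs2), truck_at(t2,depot), truck_at(t3,whs1)}

== RESULT ==
["pkg_at(p2,whs1)", "pkg_at(p5,whs2)", "truck_at(t2,depot)", "truck_at(t3,whs1)"]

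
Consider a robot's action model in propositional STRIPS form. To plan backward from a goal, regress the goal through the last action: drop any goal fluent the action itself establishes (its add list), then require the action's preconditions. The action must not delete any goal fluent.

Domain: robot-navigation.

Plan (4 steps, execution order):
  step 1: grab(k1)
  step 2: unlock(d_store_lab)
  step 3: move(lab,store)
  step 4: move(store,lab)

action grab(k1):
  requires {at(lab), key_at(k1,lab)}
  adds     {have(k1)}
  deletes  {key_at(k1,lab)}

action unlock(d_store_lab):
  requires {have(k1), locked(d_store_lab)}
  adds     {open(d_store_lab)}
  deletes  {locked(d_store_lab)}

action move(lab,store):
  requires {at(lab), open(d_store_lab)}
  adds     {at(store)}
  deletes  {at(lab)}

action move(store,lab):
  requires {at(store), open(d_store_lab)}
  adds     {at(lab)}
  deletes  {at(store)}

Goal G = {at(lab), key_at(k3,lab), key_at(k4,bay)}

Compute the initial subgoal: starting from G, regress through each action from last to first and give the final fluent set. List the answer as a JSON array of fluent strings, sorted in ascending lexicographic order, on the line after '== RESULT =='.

Work backward from the goal:
  through step 4 (move(store,lab)): drop {at(lab)}, keep {key_at(k3,lab), key_at(k4,bay)}, require {at(store), open(d_store_lab)}
    → {at(store), key_at(k3,lab), key_at(k4,bay), open(d_store_lab)}
  through step 3 (move(lab,store)): drop {at(store)}, keep {key_at(k3,lab), key_at(k4,bay), open(d_store_lab)}, require {at(lab), open(d_store_lab)}
    → {at(lab), key_at(k3,lab), key_at(k4,bay), open(d_store_lab)}
  through step 2 (unlock(d_store_lab)): drop {open(d_store_lab)}, keep {at(lab), key_at(k3,lab), key_at(k4,bay)}, require {have(k1), locked(d_store_lab)}
    → {at(lab), have(k1), key_at(k3,lab), key_at(k4,bay), locked(d_store_lab)}
  through step 1 (grab(k1)): drop {have(k1)}, keep {at(lab), key_at(k3,lab), key_at(k4,bay), locked(d_store_lab)}, require {at(lab), key_at(k1,lab)}
    → {at(lab), key_at(k1,lab), key_at(k3,lab), key_at(k4,bay), locked(d_store_lab)}

== RESULT ==
["at(lab)", "key_at(k1,lab)", "key_at(k3,lab)", "key_at(k4,bay)", "locked(d_store_lab)"]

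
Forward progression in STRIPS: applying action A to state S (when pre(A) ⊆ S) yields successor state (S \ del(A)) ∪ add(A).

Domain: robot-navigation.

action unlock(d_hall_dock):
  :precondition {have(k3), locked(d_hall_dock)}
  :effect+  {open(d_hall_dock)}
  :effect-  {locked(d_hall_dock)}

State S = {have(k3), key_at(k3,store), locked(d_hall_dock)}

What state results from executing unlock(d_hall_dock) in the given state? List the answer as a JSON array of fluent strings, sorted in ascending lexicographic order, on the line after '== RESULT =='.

Progress:
  pre ⊆ S: {have(k3), locked(d_hall_dock)} ⊆ S  — applicable
  S \ del = {have(k3), key_at(k3,store)}
  ∪ add   = {have(k3), key_at(k3,store), open(d_hall_dock)}

== RESULT ==
["have(k3)", "key_at(k3,store)", "open(d_hall_dock)"]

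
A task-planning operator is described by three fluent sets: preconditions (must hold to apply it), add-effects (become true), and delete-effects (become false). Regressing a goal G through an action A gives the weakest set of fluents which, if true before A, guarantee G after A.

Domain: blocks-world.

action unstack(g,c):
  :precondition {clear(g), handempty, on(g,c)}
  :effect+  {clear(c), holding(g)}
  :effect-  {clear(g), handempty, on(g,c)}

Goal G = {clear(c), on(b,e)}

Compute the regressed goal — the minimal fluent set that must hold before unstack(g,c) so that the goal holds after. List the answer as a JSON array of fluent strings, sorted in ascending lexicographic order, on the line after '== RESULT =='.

Regress:
  G ∩ del = {}  (empty — regression defined)
  G \ add = {clear(c), on(b,e)} \ {clear(c), holding(g)} = {on(b,e)}
  ∪ pre   = {on(b,e)} ∪ {clear(g), handempty, on(g,c)}
          = {clear(g), handempty, on(b,e), on(g,c)}

== RESULT ==
["clear(g)", "handempty", "on(b,e)", "on(g,c)"]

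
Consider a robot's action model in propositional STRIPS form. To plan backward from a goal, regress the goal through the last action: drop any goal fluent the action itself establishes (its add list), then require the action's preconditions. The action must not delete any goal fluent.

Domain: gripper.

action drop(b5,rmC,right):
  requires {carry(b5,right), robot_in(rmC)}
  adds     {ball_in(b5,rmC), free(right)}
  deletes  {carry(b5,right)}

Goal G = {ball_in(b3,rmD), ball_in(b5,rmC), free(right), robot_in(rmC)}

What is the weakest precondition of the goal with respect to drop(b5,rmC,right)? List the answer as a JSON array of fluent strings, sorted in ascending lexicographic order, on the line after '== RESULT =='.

Regress:
  G ∩ del = {}  (empty — regression defined)
  G \ add = {ball_in(b3,rmD), ball_in(b5,rmC), free(right), robot_in(rmC)} \ {ball_in(b5,rmC), free(right)} = {ball_in(b3,rmD), robot_in(rmC)}
  ∪ pre   = {ball_in(b3,rmD), robot_in(rmC)} ∪ {carry(b5,right), robot_in(rmC)}
          = {ball_in(b3,rmD), carry(b5,right), robot_in(rmC)}

== RESULT ==
["ball_in(b3,rmD)", "carry(b5,right)", "robot_in(rmC)"]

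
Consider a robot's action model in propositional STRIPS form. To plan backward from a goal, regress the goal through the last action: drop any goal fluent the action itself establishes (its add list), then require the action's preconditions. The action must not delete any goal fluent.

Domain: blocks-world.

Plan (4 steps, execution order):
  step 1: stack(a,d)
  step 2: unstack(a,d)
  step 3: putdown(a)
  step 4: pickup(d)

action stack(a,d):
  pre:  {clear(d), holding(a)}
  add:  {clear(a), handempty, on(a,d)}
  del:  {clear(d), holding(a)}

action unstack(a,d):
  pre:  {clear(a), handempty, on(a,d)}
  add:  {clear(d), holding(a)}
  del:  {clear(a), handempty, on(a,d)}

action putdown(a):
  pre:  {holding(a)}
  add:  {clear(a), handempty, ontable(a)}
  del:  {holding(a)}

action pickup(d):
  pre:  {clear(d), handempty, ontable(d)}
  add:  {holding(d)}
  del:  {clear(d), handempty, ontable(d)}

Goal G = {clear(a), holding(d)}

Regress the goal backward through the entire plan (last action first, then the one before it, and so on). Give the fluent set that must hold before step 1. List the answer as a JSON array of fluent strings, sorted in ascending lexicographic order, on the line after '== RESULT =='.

Work backward from the goal:
  through step 4 (pickup(d)): drop {holding(d)}, keep {clear(a)}, require {clear(d), handempty, ontable(d)}
    → {clear(a), clear(d), handempty, ontable(d)}
  through step 3 (putdown(a)): drop {clear(a), handempty}, keep {clear(d), ontable(d)}, require {holding(a)}
    → {clear(d), holding(a), ontable(d)}
  through step 2 (unstack(a,d)): drop {clear(d), holding(a)}, keep {ontable(d)}, require {clear(a), handempty, on(a,d)}
    → {clear(a), handempty, on(a,d), ontable(d)}
  through step 1 (stack(a,d)): drop {clear(a), handempty, on(a,d)}, keep {ontable(d)}, require {clear(d), holding(a)}
    → {clear(d), holding(a), ontable(d)}

== RESULT ==
["clear(d)", "holding(a)", "ontable(d)"]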